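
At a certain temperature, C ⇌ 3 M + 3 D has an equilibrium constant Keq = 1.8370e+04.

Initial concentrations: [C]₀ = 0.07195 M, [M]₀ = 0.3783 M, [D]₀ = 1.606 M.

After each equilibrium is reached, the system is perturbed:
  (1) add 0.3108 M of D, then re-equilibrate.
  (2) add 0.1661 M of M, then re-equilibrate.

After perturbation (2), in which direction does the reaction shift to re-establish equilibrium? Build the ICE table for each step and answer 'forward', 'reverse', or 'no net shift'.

Direction: reverse

Q₀ = 3.117 vs Keq = 1.8370e+04 ⇒ Q<K, forward
Step 1:
                    C           M           D
  I           0.07195      0.3783       1.606
  C          -0.07188      0.2156      0.2156
  E        6.8947e-05      0.5939       1.822
  solve Keq expr → x = 0.07188; check Q = 1.8370e+04
Then add 0.3108 M of D.
Step 2:
                    C           M           D
  I        6.8947e-05      0.5939       2.132
  C        4.1565e-05 -1.2469e-04 -1.2469e-04
  E        1.1051e-04      0.5938       2.132
  solve Keq expr → x = -4.1565e-05; check Q = 1.8370e+04
Then add 0.1661 M of M.
Step 3:
                    C           M           D
  I        1.1051e-04      0.7599       2.132
  C        1.2064e-04 -3.6193e-04 -3.6193e-04
  E        2.3116e-04      0.7596       2.132
  solve Keq expr → x = -1.2064e-04; check Q = 1.8370e+04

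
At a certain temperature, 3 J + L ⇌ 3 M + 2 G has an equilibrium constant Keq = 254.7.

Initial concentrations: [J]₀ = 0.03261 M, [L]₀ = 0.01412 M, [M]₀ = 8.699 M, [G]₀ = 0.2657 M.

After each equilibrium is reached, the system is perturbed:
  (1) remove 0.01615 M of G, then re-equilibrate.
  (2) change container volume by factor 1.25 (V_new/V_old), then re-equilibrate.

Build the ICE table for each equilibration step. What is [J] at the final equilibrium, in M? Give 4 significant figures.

Q₀ = 9.4908e+07 vs Keq = 254.7 ⇒ Q>K, reverse
Step 1:
                  J         L         M         G
  init      0.03261   0.01412     8.699    0.2657
  Δ          0.3247    0.1082   -0.3247   -0.2165
  eq         0.3573    0.1224     8.374   0.04921
  solve Keq expr → x = -0.1082; check Q = 254.7
Then remove 0.01615 M of G.
Step 2:
                  J         L         M         G
  init       0.3573    0.1224     8.374   0.03306
  Δ        -0.01715 -0.005717   0.01715   0.01143
  eq         0.3402    0.1166     8.391   0.04449
  solve Keq expr → x = 0.005717; check Q = 254.7
Then change container volume by factor 1.25 (V_new/V_old).
Step 3:
                  J         L         M         G
  init       0.2722   0.09332     6.713   0.03559
  Δ       -0.004361 -0.001454  0.004361  0.002907
  eq         0.2678   0.09187     6.717    0.0385
  solve Keq expr → x = 0.001454; check Q = 254.7

[J]_eq = 0.2678 M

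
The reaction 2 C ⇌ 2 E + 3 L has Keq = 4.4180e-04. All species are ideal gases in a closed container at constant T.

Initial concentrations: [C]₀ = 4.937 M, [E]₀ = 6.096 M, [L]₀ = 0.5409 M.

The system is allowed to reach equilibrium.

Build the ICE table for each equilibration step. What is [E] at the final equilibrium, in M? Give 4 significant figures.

[E]_eq = 5.783 M

Q₀ = 0.2413 vs Keq = 4.4180e-04 ⇒ Q>K, reverse
Step 1:
                    C           E           L
  Initial       4.937       6.096      0.5409
  Change        0.313      -0.313     -0.4695
  Equil          5.25       5.783     0.07141
  solve Keq expr → x = -0.1565; check Q = 4.4180e-04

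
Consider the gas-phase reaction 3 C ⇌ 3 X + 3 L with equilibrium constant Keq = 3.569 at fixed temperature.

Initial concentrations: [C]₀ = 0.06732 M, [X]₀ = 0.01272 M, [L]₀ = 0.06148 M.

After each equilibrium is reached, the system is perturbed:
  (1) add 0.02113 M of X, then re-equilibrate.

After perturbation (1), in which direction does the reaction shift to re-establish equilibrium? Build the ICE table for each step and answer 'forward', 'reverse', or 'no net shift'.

Direction: reverse

Q₀ = 1.5676e-06 vs Keq = 3.569 ⇒ Q<K, forward
Step 1:
                  C         X         L
  init      0.06732   0.01272   0.06148
  Δ        -0.06136   0.06136   0.06136
  eq       0.005955   0.07408    0.1228
  solve Keq expr → x = 0.02045; check Q = 3.569
Then add 0.02113 M of X.
Step 2:
                  C         X         L
  init     0.005955   0.09521    0.1228
  Δ        0.001488 -0.001488 -0.001488
  eq       0.007443   0.09373    0.1214
  solve Keq expr → x = -4.9590e-04; check Q = 3.569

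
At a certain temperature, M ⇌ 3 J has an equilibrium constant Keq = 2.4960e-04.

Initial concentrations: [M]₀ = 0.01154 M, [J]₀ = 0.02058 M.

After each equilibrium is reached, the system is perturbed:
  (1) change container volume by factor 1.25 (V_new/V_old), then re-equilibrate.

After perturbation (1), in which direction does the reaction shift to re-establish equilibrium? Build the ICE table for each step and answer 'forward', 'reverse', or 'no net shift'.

Q₀ = 7.5532e-04 vs Keq = 2.4960e-04 ⇒ Q>K, reverse
Step 1:
                    M           J
  init        0.01154     0.02058
  Δ          0.001873    -0.00562
  eq          0.01341     0.01496
  solve Keq expr → x = -0.001873; check Q = 2.4960e-04
Then change container volume by factor 1.25 (V_new/V_old).
Step 2:
                    M           J
  init        0.01073     0.01197
  Δ       -5.5817e-04    0.001675
  eq          0.01017     0.01364
  solve Keq expr → x = 5.5817e-04; check Q = 2.4960e-04

Direction: forward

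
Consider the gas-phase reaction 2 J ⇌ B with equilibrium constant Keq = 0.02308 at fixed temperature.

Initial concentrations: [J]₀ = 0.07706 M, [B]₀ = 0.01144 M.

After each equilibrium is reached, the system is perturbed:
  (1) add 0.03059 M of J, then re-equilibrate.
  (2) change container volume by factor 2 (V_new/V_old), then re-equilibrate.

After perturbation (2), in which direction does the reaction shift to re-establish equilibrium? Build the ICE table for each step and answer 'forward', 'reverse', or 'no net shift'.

Direction: reverse

Q₀ = 1.926 vs Keq = 0.02308 ⇒ Q>K, reverse
Step 1:
                   J          B
  I          0.07706    0.01144
  C          0.02242   -0.01121
  E          0.09948 2.2842e-04
  solve Keq expr → x = -0.01121; check Q = 0.02308
Then add 0.03059 M of J.
Step 2:
                   J          B
  I           0.1301 2.2842e-04
  C       -3.2030e-04 1.6015e-04
  E           0.1298 3.8857e-04
  solve Keq expr → x = 1.6015e-04; check Q = 0.02308
Then change container volume by factor 2 (V_new/V_old).
Step 3:
                   J          B
  I          0.06488 1.9429e-04
  C       1.9313e-04 -9.6563e-05
  E          0.06507 9.7722e-05
  solve Keq expr → x = -9.6563e-05; check Q = 0.02308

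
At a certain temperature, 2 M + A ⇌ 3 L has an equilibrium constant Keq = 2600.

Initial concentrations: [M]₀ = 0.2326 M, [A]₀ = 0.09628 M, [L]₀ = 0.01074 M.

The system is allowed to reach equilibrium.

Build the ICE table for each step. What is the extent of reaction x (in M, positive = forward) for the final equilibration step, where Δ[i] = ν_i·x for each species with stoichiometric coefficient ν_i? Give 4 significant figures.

Q₀ = 2.3782e-04 vs Keq = 2600 ⇒ Q<K, forward
Step 1:
                  M         A         L
  I          0.2326   0.09628   0.01074
  C         -0.1846   -0.0923    0.2769
  E         0.04799  0.003975    0.2877
  solve Keq expr → x = 0.0923; check Q = 2600

x = 0.0923 M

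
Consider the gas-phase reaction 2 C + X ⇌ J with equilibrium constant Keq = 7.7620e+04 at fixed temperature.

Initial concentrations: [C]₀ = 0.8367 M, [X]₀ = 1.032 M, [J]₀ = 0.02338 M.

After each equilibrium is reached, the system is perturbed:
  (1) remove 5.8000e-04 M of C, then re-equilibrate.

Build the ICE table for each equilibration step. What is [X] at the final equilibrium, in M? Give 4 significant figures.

Q₀ = 0.03236 vs Keq = 7.7620e+04 ⇒ Q<K, forward
Step 1:
                   C          X          J
  init        0.8367      1.032    0.02338
  Δ          -0.8337    -0.4168     0.4168
  eq        0.003036     0.6152     0.4402
  solve Keq expr → x = 0.4168; check Q = 7.7620e+04
Then remove 5.8000e-04 M of C.
Step 2:
                   C          X          J
  init      0.002456     0.6152     0.4402
  Δ       5.7829e-04 2.8914e-04 -2.8914e-04
  eq        0.003035     0.6155     0.4399
  solve Keq expr → x = -2.8914e-04; check Q = 7.7620e+04

[X]_eq = 0.6155 M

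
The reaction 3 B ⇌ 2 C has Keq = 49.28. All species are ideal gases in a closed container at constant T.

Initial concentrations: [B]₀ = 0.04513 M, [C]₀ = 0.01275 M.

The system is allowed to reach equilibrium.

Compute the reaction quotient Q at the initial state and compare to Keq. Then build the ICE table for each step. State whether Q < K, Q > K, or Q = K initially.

Q₀ = 1.769; Q < K (proceeds forward)

Q₀ = 1.769 vs Keq = 49.28 ⇒ Q<K, forward
Step 1:
                   B          C
  I          0.04513    0.01275
  C         -0.02081    0.01387
  E          0.02432    0.02662
  solve Keq expr → x = 0.006937; check Q = 49.28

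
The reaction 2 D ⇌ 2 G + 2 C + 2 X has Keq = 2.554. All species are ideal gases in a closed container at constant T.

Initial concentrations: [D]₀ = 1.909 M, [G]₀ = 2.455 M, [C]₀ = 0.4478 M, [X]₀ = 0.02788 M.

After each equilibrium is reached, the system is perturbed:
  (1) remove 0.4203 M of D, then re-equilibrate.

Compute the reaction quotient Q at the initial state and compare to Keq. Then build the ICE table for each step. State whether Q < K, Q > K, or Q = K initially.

Q₀ = 2.5778e-04; Q < K (proceeds forward)

Q₀ = 2.5778e-04 vs Keq = 2.554 ⇒ Q<K, forward
Step 1:
                  D         G         C         X
  I           1.909     2.455    0.4478   0.02788
  C         -0.6111    0.6111    0.6111    0.6111
  E           1.298     3.066     1.059    0.6389
  solve Keq expr → x = 0.3055; check Q = 2.554
Then remove 0.4203 M of D.
Step 2:
                  D         G         C         X
  I          0.8776     3.066     1.059    0.6389
  C         0.09549  -0.09549  -0.09549  -0.09549
  E          0.9731     2.971    0.9634    0.5434
  solve Keq expr → x = -0.04774; check Q = 2.554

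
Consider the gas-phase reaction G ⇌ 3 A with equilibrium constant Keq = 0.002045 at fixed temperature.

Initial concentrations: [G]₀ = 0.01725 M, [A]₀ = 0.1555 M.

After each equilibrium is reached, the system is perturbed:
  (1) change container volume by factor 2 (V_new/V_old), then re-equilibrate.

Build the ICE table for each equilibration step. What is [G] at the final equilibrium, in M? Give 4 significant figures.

[G]_eq = 0.02258 M

Q₀ = 0.218 vs Keq = 0.002045 ⇒ Q>K, reverse
Step 1:
                    G           A
  I           0.01725      0.1555
  C           0.03592     -0.1078
  E           0.05317     0.04773
  solve Keq expr → x = -0.03592; check Q = 0.002045
Then change container volume by factor 2 (V_new/V_old).
Step 2:
                    G           A
  I           0.02659     0.02387
  C         -0.004004     0.01201
  E           0.02258     0.03588
  solve Keq expr → x = 0.004004; check Q = 0.002045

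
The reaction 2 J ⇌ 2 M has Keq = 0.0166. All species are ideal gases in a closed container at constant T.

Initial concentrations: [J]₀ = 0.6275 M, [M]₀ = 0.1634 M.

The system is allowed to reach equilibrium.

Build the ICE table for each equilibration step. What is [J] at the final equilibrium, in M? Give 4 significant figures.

[J]_eq = 0.7006 M

Q₀ = 0.06781 vs Keq = 0.0166 ⇒ Q>K, reverse
Step 1:
                   J          M
  Initial     0.6275     0.1634
  Change     0.07313   -0.07313
  Equil       0.7006    0.09027
  solve Keq expr → x = -0.03657; check Q = 0.0166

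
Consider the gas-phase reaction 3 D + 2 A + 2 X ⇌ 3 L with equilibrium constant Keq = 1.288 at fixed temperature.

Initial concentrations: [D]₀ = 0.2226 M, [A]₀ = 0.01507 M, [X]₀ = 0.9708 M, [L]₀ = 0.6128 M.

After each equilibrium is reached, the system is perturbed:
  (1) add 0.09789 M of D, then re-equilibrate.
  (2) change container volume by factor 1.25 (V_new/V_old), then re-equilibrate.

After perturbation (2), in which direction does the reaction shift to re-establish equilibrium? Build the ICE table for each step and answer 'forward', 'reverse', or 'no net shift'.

Direction: reverse

Q₀ = 9.7475e+04 vs Keq = 1.288 ⇒ Q>K, reverse
Step 1:
                   D          A          X          L
  I           0.2226    0.01507     0.9708     0.6128
  C           0.3424     0.2283     0.2283    -0.3424
  E            0.565     0.2433      1.199     0.2704
  solve Keq expr → x = -0.1141; check Q = 1.288
Then add 0.09789 M of D.
Step 2:
                   D          A          X          L
  I           0.6629     0.2433      1.199     0.2704
  C         -0.02175    -0.0145    -0.0145    0.02175
  E           0.6411     0.2288      1.185     0.2922
  solve Keq expr → x = 0.00725; check Q = 1.288
Then change container volume by factor 1.25 (V_new/V_old).
Step 3:
                   D          A          X          L
  I           0.5129     0.1831     0.9476     0.2337
  C          0.03215    0.02144    0.02144   -0.03215
  E           0.5451     0.2045     0.9691     0.2016
  solve Keq expr → x = -0.01072; check Q = 1.288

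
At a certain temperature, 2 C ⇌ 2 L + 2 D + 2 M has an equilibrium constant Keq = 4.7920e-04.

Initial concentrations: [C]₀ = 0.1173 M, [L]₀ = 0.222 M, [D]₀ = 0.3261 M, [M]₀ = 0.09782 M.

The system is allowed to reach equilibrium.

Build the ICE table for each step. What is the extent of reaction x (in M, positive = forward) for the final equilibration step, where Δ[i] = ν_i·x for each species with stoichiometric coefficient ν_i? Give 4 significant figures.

Q₀ = 0.003645 vs Keq = 4.7920e-04 ⇒ Q>K, reverse
Step 1:
                   C          L          D          M
  Initial     0.1173      0.222     0.3261    0.09782
  Change     0.03581   -0.03581   -0.03581   -0.03581
  Equil       0.1531     0.1862     0.2903    0.06201
  solve Keq expr → x = -0.0179; check Q = 4.7920e-04

x = -0.0179 M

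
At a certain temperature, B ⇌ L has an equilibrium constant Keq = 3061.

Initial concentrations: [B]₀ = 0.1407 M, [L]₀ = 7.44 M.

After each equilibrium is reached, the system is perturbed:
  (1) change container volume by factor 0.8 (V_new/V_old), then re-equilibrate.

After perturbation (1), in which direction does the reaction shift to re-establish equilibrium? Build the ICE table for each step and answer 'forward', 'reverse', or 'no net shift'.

Q₀ = 52.88 vs Keq = 3061 ⇒ Q<K, forward
Step 1:
                  B         L
  I          0.1407      7.44
  C         -0.1382    0.1382
  E        0.002476     7.578
  solve Keq expr → x = 0.1382; check Q = 3061
Then change container volume by factor 0.8 (V_new/V_old).
Step 2:
                  B         L
  I        0.003095     9.473
  C               0         0
  E        0.003095     9.473
  solve Keq expr → x = 0; check Q = 3061

Direction: no net shift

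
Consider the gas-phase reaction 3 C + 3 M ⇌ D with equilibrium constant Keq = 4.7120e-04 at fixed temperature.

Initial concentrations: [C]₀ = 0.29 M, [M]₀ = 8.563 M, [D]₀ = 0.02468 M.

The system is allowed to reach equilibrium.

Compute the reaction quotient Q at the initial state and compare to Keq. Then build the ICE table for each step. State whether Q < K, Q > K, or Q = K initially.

Q₀ = 0.001612; Q > K (proceeds reverse)

Q₀ = 0.001612 vs Keq = 4.7120e-04 ⇒ Q>K, reverse
Step 1:
                    C           M           D
  I              0.29       8.563     0.02468
  C            0.0413      0.0413    -0.01377
  E            0.3313       8.604     0.01091
  solve Keq expr → x = -0.01377; check Q = 4.7120e-04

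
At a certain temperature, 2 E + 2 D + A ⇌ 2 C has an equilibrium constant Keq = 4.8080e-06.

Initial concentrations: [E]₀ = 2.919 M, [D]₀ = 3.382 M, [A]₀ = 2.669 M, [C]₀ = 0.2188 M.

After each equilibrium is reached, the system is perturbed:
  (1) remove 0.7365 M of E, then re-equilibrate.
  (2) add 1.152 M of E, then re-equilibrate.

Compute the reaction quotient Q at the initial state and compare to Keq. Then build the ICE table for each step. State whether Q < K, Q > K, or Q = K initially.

Q₀ = 1.8405e-04 vs Keq = 4.8080e-06 ⇒ Q>K, reverse
Step 1:
                  E         D         A         C
  Initial     2.919     3.382     2.669    0.2188
  Change     0.1786    0.1786   0.08932   -0.1786
  Equil       3.098     3.561     2.758   0.04017
  solve Keq expr → x = -0.08932; check Q = 4.8080e-06
Then remove 0.7365 M of E.
Step 2:
                  E         D         A         C
  Initial     2.361     3.561     2.758   0.04017
  Change   0.009323  0.009323  0.004661 -0.009323
  Equil        2.37      3.57     2.763   0.03084
  solve Keq expr → x = -0.004661; check Q = 4.8080e-06
Then add 1.152 M of E.
Step 3:
                  E         D         A         C
  Initial     3.522      3.57     2.763   0.03084
  Change   -0.01455  -0.01455 -0.007277   0.01455
  Equil       3.508     3.555     2.756    0.0454
  solve Keq expr → x = 0.007277; check Q = 4.8080e-06

Q₀ = 1.8405e-04; Q > K (proceeds reverse)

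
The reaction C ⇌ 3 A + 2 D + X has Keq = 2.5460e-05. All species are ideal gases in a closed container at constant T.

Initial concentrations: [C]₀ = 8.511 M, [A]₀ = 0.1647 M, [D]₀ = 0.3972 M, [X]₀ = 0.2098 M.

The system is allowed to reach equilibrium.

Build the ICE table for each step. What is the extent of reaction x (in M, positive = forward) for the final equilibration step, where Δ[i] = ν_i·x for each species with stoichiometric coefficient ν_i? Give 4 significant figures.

x = 0.005726 M

Q₀ = 1.7375e-05 vs Keq = 2.5460e-05 ⇒ Q<K, forward
Step 1:
                   C          A          D          X
  Initial      8.511     0.1647     0.3972     0.2098
  Change   -0.005726    0.01718    0.01145   0.005726
  Equil        8.505     0.1819     0.4087     0.2155
  solve Keq expr → x = 0.005726; check Q = 2.5460e-05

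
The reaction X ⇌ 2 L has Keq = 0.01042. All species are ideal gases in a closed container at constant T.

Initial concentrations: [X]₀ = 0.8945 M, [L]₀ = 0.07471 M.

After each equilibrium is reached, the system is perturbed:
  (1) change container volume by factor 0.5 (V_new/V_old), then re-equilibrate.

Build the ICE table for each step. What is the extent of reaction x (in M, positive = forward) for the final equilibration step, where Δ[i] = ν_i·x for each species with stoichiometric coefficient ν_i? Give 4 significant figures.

Q₀ = 0.00624 vs Keq = 0.01042 ⇒ Q<K, forward
Step 1:
                  X         L
  Initial    0.8945   0.07471
  Change   -0.01063   0.02126
  Equil      0.8839   0.09597
  solve Keq expr → x = 0.01063; check Q = 0.01042
Then change container volume by factor 0.5 (V_new/V_old).
Step 2:
                  X         L
  Initial     1.768    0.1919
  Change    0.02758  -0.05516
  Equil       1.795    0.1368
  solve Keq expr → x = -0.02758; check Q = 0.01042

x = -0.02758 M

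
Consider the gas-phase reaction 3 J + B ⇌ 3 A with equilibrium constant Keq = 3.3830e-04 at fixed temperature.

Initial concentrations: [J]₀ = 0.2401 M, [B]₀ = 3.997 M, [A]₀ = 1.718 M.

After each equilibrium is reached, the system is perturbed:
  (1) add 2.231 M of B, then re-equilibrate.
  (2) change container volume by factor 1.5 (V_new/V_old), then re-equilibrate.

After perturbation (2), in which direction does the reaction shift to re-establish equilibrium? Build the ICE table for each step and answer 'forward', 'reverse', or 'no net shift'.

Direction: reverse

Q₀ = 91.66 vs Keq = 3.3830e-04 ⇒ Q>K, reverse
Step 1:
                    J           B           A
  Initial      0.2401       3.997       1.718
  Change        1.516      0.5053      -1.516
  Equil         1.756       4.502       0.202
  solve Keq expr → x = -0.5053; check Q = 3.3830e-04
Then add 2.231 M of B.
Step 2:
                    J           B           A
  Initial       1.756       6.733       0.202
  Change     -0.02555   -0.008517     0.02555
  Equil         1.731       6.725      0.2276
  solve Keq expr → x = 0.008517; check Q = 3.3830e-04
Then change container volume by factor 1.5 (V_new/V_old).
Step 3:
                    J           B           A
  Initial       1.154       4.483      0.1517
  Change      0.01715    0.005718    -0.01715
  Equil         1.171       4.489      0.1346
  solve Keq expr → x = -0.005718; check Q = 3.3830e-04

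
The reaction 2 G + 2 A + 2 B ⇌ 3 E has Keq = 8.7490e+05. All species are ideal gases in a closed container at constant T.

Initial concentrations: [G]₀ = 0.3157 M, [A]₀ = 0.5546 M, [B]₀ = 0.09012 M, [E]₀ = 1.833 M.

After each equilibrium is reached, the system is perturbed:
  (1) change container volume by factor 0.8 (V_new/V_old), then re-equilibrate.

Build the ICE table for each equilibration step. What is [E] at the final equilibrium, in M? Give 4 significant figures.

[E]_eq = 2.427 M

Q₀ = 2.4736e+04 vs Keq = 8.7490e+05 ⇒ Q<K, forward
Step 1:
                  G         A         B         E
  I          0.3157    0.5546   0.09012     1.833
  C         -0.0665   -0.0665   -0.0665   0.09975
  E          0.2492    0.4881   0.02362     1.933
  solve Keq expr → x = 0.03325; check Q = 8.7490e+05
Then change container volume by factor 0.8 (V_new/V_old).
Step 2:
                  G         A         B         E
  I          0.3115    0.6101   0.02952     2.416
  C       -0.007459 -0.007459 -0.007459   0.01119
  E           0.304    0.6027   0.02206     2.427
  solve Keq expr → x = 0.00373; check Q = 8.7490e+05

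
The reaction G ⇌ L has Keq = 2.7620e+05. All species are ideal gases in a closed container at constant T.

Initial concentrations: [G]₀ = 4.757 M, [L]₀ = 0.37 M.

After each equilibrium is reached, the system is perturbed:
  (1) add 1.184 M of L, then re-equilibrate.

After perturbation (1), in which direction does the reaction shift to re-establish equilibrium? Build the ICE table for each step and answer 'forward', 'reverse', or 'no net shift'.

Direction: reverse

Q₀ = 0.07778 vs Keq = 2.7620e+05 ⇒ Q<K, forward
Step 1:
                    G           L
  Initial       4.757        0.37
  Change       -4.757       4.757
  Equil    1.8563e-05       5.127
  solve Keq expr → x = 4.757; check Q = 2.7620e+05
Then add 1.184 M of L.
Step 2:
                    G           L
  Initial  1.8563e-05       6.311
  Change   4.2867e-06 -4.2867e-06
  Equil    2.2849e-05       6.311
  solve Keq expr → x = -4.2867e-06; check Q = 2.7620e+05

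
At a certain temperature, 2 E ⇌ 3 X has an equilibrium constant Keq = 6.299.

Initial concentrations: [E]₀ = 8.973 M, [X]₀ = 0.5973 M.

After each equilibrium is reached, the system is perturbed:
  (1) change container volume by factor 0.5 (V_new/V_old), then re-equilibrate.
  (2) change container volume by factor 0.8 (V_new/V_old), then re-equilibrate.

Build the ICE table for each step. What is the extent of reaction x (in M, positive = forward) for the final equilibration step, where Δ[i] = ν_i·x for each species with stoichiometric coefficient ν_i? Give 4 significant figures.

Q₀ = 0.002647 vs Keq = 6.299 ⇒ Q<K, forward
Step 1:
                  E         X
  init        8.973    0.5973
  Δ          -3.449     5.174
  eq          5.524     5.771
  solve Keq expr → x = 1.725; check Q = 6.299
Then change container volume by factor 0.5 (V_new/V_old).
Step 2:
                  E         X
  init        11.05     11.54
  Δ           1.165    -1.748
  eq          12.21     9.794
  solve Keq expr → x = -0.5826; check Q = 6.299
Then change container volume by factor 0.8 (V_new/V_old).
Step 3:
                  E         X
  init        15.27     12.24
  Δ          0.4401   -0.6602
  eq          15.71     11.58
  solve Keq expr → x = -0.2201; check Q = 6.299

x = -0.2201 M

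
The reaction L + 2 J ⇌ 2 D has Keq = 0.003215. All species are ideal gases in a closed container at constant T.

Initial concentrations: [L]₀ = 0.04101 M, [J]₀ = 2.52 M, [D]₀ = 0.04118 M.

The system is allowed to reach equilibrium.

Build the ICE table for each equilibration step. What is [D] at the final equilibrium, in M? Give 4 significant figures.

Q₀ = 0.006512 vs Keq = 0.003215 ⇒ Q>K, reverse
Step 1:
                    L           J           D
  Initial     0.04101        2.52     0.04118
  Change     0.005174     0.01035    -0.01035
  Equil       0.04618        2.53     0.03083
  solve Keq expr → x = -0.005174; check Q = 0.003215

[D]_eq = 0.03083 M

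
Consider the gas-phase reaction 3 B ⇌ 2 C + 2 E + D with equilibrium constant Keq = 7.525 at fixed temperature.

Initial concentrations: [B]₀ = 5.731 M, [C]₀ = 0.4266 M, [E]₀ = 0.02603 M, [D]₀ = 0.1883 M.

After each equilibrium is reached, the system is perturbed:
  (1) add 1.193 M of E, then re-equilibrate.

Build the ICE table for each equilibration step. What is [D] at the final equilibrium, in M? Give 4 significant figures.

[D]_eq = 1.294 M

Q₀ = 1.2335e-07 vs Keq = 7.525 ⇒ Q<K, forward
Step 1:
                   B          C          E          D
  Initial      5.731     0.4266    0.02603     0.1883
  Change      -3.641      2.427      2.427      1.214
  Equil         2.09      2.854      2.453      1.402
  solve Keq expr → x = 1.214; check Q = 7.525
Then add 1.193 M of E.
Step 2:
                   B          C          E          D
  Initial       2.09      2.854      3.646      1.402
  Change      0.3242    -0.2161    -0.2161    -0.1081
  Equil        2.414      2.638       3.43      1.294
  solve Keq expr → x = -0.1081; check Q = 7.525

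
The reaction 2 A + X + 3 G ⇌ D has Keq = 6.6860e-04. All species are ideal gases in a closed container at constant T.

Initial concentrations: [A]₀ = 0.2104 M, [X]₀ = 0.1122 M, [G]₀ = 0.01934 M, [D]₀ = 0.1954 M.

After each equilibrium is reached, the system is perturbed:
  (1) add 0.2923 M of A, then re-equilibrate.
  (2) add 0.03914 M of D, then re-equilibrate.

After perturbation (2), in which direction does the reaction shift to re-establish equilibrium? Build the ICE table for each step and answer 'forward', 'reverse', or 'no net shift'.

Q₀ = 5.4384e+06 vs Keq = 6.6860e-04 ⇒ Q>K, reverse
Step 1:
                  A         X         G         D
  I          0.2104    0.1122   0.01934    0.1954
  C          0.3908    0.1954    0.5862   -0.1954
  E          0.6012    0.3076    0.6055 1.6498e-05
  solve Keq expr → x = -0.1954; check Q = 6.6860e-04
Then add 0.2923 M of A.
Step 2:
                  A         X         G         D
  I          0.8935    0.3076    0.6055 1.6498e-05
  C       -3.9855e-05 -1.9928e-05 -5.9783e-05 1.9928e-05
  E          0.8934    0.3076    0.6054 3.6426e-05
  solve Keq expr → x = 1.9928e-05; check Q = 6.6860e-04
Then add 0.03914 M of D.
Step 3:
                  A         X         G         D
  I          0.8934    0.3076    0.6054   0.03918
  C         0.07819   0.03909    0.1173  -0.03909
  E          0.9716    0.3467    0.7227 8.2595e-05
  solve Keq expr → x = -0.03909; check Q = 6.6860e-04

Direction: reverse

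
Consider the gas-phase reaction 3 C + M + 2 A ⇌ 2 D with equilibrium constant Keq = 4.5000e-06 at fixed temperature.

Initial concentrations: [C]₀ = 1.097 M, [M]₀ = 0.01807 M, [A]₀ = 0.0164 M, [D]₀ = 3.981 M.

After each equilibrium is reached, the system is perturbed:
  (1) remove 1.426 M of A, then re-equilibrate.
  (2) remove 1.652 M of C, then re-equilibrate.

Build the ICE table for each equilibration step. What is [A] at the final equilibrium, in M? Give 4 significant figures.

[A]_eq = 2.482 M

Q₀ = 2.4701e+06 vs Keq = 4.5000e-06 ⇒ Q>K, reverse
Step 1:
                    C           M           A           D
  I             1.097     0.01807      0.0164       3.981
  C             5.677       1.892       3.785      -3.785
  E             6.774        1.91       3.801      0.1965
  solve Keq expr → x = -1.892; check Q = 4.5000e-06
Then remove 1.426 M of A.
Step 2:
                    C           M           A           D
  I             6.774        1.91       2.375      0.1965
  C           0.09956     0.03319     0.06637    -0.06637
  E             6.873       1.944       2.441      0.1301
  solve Keq expr → x = -0.03319; check Q = 4.5000e-06
Then remove 1.652 M of C.
Step 3:
                    C           M           A           D
  I             5.221       1.944       2.441      0.1301
  C            0.0608     0.02027     0.04053    -0.04053
  E             5.282       1.964       2.482     0.08957
  solve Keq expr → x = -0.02027; check Q = 4.5000e-06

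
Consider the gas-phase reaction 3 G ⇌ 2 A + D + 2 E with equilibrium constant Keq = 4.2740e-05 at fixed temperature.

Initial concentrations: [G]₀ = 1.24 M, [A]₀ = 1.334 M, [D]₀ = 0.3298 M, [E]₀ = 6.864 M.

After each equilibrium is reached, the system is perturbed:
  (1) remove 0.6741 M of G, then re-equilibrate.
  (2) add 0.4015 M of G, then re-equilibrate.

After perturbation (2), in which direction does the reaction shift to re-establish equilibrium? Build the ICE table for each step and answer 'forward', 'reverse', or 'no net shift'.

Direction: forward

Q₀ = 14.5 vs Keq = 4.2740e-05 ⇒ Q>K, reverse
Step 1:
                    G           A           D           E
  init           1.24       1.334      0.3298       6.864
  Δ            0.9893     -0.6595     -0.3298     -0.6595
  eq            2.229      0.6745  2.7042e-05       6.204
  solve Keq expr → x = -0.3298; check Q = 4.2740e-05
Then remove 0.6741 M of G.
Step 2:
                    G           A           D           E
  init          1.555      0.6745  2.7042e-05       6.204
  Δ        5.3577e-05 -3.5718e-05 -1.7859e-05 -3.5718e-05
  eq            1.555      0.6744  9.1832e-06       6.204
  solve Keq expr → x = -1.7859e-05; check Q = 4.2740e-05
Then add 0.4015 M of G.
Step 3:
                    G           A           D           E
  init          1.957      0.6744  9.1832e-06       6.204
  Δ       -2.7312e-05  1.8208e-05  9.1042e-06  1.8208e-05
  eq            1.957      0.6744  1.8287e-05       6.204
  solve Keq expr → x = 9.1042e-06; check Q = 4.2740e-05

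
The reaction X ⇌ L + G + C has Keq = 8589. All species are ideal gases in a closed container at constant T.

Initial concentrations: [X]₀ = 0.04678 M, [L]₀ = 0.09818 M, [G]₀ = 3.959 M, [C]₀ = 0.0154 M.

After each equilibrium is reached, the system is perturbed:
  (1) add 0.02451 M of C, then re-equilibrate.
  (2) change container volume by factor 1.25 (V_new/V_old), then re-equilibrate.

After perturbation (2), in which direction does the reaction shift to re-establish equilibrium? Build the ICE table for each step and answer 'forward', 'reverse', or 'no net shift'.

Q₀ = 0.128 vs Keq = 8589 ⇒ Q<K, forward
Step 1:
                  X         L         G         C
  I         0.04678   0.09818     3.959    0.0154
  C        -0.04678   0.04678   0.04678   0.04678
  E       4.2034e-06     0.145     4.006   0.06218
  solve Keq expr → x = 0.04678; check Q = 8589
Then add 0.02451 M of C.
Step 2:
                  X         L         G         C
  I       4.2034e-06     0.145     4.006   0.08669
  C       1.6568e-06 -1.6568e-06 -1.6568e-06 -1.6568e-06
  E       5.8602e-06     0.145     4.006   0.08668
  solve Keq expr → x = -1.6568e-06; check Q = 8589
Then change container volume by factor 1.25 (V_new/V_old).
Step 3:
                  X         L         G         C
  I       4.6882e-06     0.116     3.205   0.06935
  C       -1.6876e-06 1.6876e-06 1.6876e-06 1.6876e-06
  E       3.0006e-06     0.116     3.205   0.06935
  solve Keq expr → x = 1.6876e-06; check Q = 8589

Direction: forward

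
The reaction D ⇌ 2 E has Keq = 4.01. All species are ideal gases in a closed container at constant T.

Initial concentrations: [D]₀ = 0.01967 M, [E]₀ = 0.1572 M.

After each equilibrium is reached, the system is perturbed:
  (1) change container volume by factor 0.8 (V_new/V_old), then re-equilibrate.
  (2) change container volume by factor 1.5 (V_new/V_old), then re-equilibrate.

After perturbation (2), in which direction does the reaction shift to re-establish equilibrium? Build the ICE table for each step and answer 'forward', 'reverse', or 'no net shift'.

Direction: forward

Q₀ = 1.256 vs Keq = 4.01 ⇒ Q<K, forward
Step 1:
                    D           E
  I           0.01967      0.1572
  C          -0.01156     0.02312
  E          0.008109      0.1803
  solve Keq expr → x = 0.01156; check Q = 4.01
Then change container volume by factor 0.8 (V_new/V_old).
Step 2:
                    D           E
  I           0.01014      0.2254
  C          0.002072   -0.004145
  E           0.01221      0.2213
  solve Keq expr → x = -0.002072; check Q = 4.01
Then change container volume by factor 1.5 (V_new/V_old).
Step 3:
                    D           E
  I          0.008139      0.1475
  C          -0.00236     0.00472
  E          0.005779      0.1522
  solve Keq expr → x = 0.00236; check Q = 4.01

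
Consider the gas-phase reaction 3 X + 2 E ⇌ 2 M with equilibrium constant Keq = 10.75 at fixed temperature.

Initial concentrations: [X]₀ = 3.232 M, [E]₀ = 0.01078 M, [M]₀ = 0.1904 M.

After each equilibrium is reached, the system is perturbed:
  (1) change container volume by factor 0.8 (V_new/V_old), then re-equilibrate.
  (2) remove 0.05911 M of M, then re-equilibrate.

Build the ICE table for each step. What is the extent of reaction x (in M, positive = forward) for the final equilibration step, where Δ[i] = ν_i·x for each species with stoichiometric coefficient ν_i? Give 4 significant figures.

Q₀ = 9.24 vs Keq = 10.75 ⇒ Q<K, forward
Step 1:
                   X          E          M
  I            3.232    0.01078     0.1904
  C        -0.001112 -7.4152e-04 7.4152e-04
  E            3.231    0.01004     0.1911
  solve Keq expr → x = 3.7076e-04; check Q = 10.75
Then change container volume by factor 0.8 (V_new/V_old).
Step 2:
                   X          E          M
  I            4.039    0.01255     0.2389
  C        -0.005135  -0.003423   0.003423
  E            4.033   0.009125     0.2424
  solve Keq expr → x = 0.001712; check Q = 10.75
Then remove 0.05911 M of M.
Step 3:
                   X          E          M
  I            4.033   0.009125     0.1832
  C        -0.003205  -0.002137   0.002137
  E             4.03   0.006988     0.1854
  solve Keq expr → x = 0.001068; check Q = 10.75

x = 0.001068 M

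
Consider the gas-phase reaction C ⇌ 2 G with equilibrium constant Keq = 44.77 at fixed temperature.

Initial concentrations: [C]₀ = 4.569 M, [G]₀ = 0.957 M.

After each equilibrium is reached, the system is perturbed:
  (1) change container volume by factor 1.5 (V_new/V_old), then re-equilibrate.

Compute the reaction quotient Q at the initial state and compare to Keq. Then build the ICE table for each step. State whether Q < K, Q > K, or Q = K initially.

Q₀ = 0.2004; Q < K (proceeds forward)

Q₀ = 0.2004 vs Keq = 44.77 ⇒ Q<K, forward
Step 1:
                  C         G
  init        4.569     0.957
  Δ          -3.296     6.592
  eq          1.273     7.549
  solve Keq expr → x = 3.296; check Q = 44.77
Then change container volume by factor 1.5 (V_new/V_old).
Step 2:
                  C         G
  init       0.8486     5.033
  Δ         -0.1928    0.3857
  eq         0.6558     5.418
  solve Keq expr → x = 0.1928; check Q = 44.77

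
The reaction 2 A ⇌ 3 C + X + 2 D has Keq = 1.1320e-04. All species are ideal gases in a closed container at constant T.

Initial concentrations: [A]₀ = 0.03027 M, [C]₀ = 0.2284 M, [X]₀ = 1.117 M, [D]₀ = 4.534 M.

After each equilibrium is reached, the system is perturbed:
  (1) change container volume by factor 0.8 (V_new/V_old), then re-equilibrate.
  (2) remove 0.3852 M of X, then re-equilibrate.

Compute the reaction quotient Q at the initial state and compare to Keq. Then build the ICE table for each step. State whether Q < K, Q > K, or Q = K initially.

Q₀ = 298.6 vs Keq = 1.1320e-04 ⇒ Q>K, reverse
Step 1:
                    A           C           X           D
  Initial     0.03027      0.2284       1.117       4.534
  Change       0.1485     -0.2227    -0.07425     -0.1485
  Equil        0.1788     0.00565       1.043       4.386
  solve Keq expr → x = -0.07425; check Q = 1.1320e-04
Then change container volume by factor 0.8 (V_new/V_old).
Step 2:
                    A           C           X           D
  Initial      0.2235    0.007063       1.303       5.482
  Change     0.001198   -0.001797 -5.9910e-04   -0.001198
  Equil        0.2247    0.005266       1.303       5.481
  solve Keq expr → x = -5.9910e-04; check Q = 1.1320e-04
Then remove 0.3852 M of X.
Step 3:
                    A           C           X           D
  Initial      0.2247    0.005266      0.9176       5.481
  Change  -4.2950e-04  6.4425e-04  2.1475e-04  4.2950e-04
  Equil        0.2242     0.00591      0.9179       5.481
  solve Keq expr → x = 2.1475e-04; check Q = 1.1320e-04

Q₀ = 298.6; Q > K (proceeds reverse)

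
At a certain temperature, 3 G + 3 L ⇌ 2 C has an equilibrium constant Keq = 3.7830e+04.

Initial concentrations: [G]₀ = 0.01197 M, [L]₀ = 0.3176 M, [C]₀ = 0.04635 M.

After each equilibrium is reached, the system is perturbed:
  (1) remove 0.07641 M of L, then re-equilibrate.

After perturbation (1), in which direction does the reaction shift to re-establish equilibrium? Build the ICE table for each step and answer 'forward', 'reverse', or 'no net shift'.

Direction: reverse

Q₀ = 3.9100e+04 vs Keq = 3.7830e+04 ⇒ Q>K, reverse
Step 1:
                    G           L           C
  I           0.01197      0.3176     0.04635
  C        1.1478e-04  1.1478e-04 -7.6517e-05
  E           0.01208      0.3177     0.04627
  solve Keq expr → x = -3.8259e-05; check Q = 3.7830e+04
Then remove 0.07641 M of L.
Step 2:
                    G           L           C
  I           0.01208      0.2413     0.04627
  C          0.003144    0.003144   -0.002096
  E           0.01523      0.2444     0.04418
  solve Keq expr → x = -0.001048; check Q = 3.7830e+04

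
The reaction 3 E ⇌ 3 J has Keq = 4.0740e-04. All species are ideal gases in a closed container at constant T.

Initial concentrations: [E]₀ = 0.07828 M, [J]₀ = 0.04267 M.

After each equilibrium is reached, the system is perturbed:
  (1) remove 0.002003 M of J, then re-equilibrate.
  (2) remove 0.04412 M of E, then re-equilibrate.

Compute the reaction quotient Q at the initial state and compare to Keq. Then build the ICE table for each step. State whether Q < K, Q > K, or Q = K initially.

Q₀ = 0.162; Q > K (proceeds reverse)

Q₀ = 0.162 vs Keq = 4.0740e-04 ⇒ Q>K, reverse
Step 1:
                   E          J
  I          0.07828    0.04267
  C          0.03432   -0.03432
  E           0.1126   0.008347
  solve Keq expr → x = -0.01144; check Q = 4.0740e-04
Then remove 0.002003 M of J.
Step 2:
                   E          J
  I           0.1126   0.006344
  C        -0.001865   0.001865
  E           0.1107   0.008209
  solve Keq expr → x = 6.2159e-04; check Q = 4.0740e-04
Then remove 0.04412 M of E.
Step 3:
                   E          J
  I          0.06662   0.008209
  C         0.003045  -0.003045
  E          0.06966   0.005164
  solve Keq expr → x = -0.001015; check Q = 4.0740e-04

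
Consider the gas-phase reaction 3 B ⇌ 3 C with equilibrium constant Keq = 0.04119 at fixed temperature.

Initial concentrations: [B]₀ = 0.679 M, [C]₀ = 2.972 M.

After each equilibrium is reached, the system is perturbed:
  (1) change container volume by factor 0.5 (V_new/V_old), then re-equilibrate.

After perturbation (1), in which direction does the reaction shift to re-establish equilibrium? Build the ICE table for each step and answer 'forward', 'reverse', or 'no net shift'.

Direction: no net shift

Q₀ = 83.86 vs Keq = 0.04119 ⇒ Q>K, reverse
Step 1:
                   B          C
  init         0.679      2.972
  Δ            2.035     -2.035
  eq           2.714     0.9372
  solve Keq expr → x = -0.6783; check Q = 0.04119
Then change container volume by factor 0.5 (V_new/V_old).
Step 2:
                   B          C
  init         5.428      1.874
  Δ                0          0
  eq           5.428      1.874
  solve Keq expr → x = 0; check Q = 0.04119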